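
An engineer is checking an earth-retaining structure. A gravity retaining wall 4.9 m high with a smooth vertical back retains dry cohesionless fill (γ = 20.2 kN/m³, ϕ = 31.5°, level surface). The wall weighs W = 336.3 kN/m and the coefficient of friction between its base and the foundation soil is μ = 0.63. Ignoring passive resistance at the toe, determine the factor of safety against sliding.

2.79

K_a = tan²(45° − 31.5°/2) = 0.3136.
P_a = ½K_aγH² = 0.5×0.3136×20.2×4.9² = 76.06 kN/m, acting at H/3 = 1.633 m above the base.
FS_sliding = μW / P_a = 0.63×336.3 / 76.06 = 2.786.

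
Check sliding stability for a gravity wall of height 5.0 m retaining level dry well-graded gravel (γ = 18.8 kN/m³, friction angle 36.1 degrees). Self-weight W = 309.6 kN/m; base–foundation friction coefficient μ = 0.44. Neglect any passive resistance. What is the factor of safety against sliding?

2.24

K_a = tan²(45° − 36.1°/2) = 0.2585.
P_a = ½K_aγH² = 0.5×0.2585×18.8×5.0² = 60.75 kN/m, acting at H/3 = 1.667 m above the base.
FS_sliding = μW / P_a = 0.44×309.6 / 60.75 = 2.242.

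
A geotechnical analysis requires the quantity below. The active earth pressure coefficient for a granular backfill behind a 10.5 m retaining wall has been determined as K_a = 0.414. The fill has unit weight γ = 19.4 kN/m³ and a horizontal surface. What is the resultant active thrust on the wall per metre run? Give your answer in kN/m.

P = ½ K_a γ H² = 0.5 × 0.414 × 19.4 × 10.5² = 442.7 kN/m.

443 kN/m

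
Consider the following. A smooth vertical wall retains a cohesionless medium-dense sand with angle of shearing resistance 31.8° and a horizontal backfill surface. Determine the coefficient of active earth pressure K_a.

K_a = tan²(45° − φ/2) = tan²(29.10°) = 0.3098.

0.310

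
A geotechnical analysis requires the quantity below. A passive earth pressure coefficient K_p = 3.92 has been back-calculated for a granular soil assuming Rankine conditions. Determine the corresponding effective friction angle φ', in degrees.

K_p = (1+sin φ)/(1−sin φ) ⇒ sin φ = (K_p − 1)/(K_p + 1) = 0.5935.
φ = arcsin(0.5935) = 36.41°.

36.4°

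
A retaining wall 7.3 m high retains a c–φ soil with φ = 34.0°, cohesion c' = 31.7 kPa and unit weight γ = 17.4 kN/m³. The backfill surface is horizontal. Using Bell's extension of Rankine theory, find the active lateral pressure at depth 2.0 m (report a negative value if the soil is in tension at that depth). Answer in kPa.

-23.9 kPa

K_a = (1 − sin φ)/(1 + sin φ) = 0.2827.
σ_a = K_a γ z − 2c√K_a = 0.2827×17.4×2.0 − 2×31.7×0.5317 = -23.87 kPa.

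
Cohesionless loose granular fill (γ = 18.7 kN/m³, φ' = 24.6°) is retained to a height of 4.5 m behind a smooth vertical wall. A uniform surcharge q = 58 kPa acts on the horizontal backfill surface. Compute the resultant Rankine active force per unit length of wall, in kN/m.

186 kN/m

K_a = tan²(45° − φ/2) = 0.4121.
Soil triangle: ½ K_a γ H² = 0.5×0.4121×18.7×4.5² = 78.04 kN/m.
Surcharge rectangle: K_a q H = 0.4121×58×4.5 = 107.6 kN/m.
Total = 78.04 + 107.6 = 185.6 kN/m.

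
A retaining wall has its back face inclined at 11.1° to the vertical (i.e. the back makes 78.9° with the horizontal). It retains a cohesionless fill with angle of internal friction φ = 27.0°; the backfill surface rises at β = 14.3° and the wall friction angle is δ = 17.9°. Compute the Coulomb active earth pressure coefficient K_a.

K_a = sin²(α+φ) / [sin²α · sin(α−δ) · (1 + √{sin(φ+δ)sin(φ−β) / (sin(α−δ)sin(α+β))})²].
With α = 78.9°, φ = 27.0°, δ = 17.9°, β = 14.3°: K_a = 0.5435.

0.543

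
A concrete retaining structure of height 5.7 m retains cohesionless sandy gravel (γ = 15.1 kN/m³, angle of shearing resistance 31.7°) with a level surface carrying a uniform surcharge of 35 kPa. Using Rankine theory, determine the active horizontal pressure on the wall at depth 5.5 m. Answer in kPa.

36.7 kPa

K_a = (1 − sin φ)/(1 + sin φ) = 0.3111.
σ_v = γz + q = 15.1 × 5.5 + 35 = 118.0 kPa.
σ_h = K_a σ_v = 0.3111 × 118.0 = 36.72 kPa.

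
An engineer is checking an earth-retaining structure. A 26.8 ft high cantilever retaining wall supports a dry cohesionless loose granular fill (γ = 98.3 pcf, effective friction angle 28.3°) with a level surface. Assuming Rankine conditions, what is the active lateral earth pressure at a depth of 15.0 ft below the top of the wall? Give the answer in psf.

526 psf

K_a = (1 − sin φ)/(1 + sin φ) = 0.3568.
σ_h = K_a γ z = 0.3568 × 98.3 × 15.0 = 526.1 psf.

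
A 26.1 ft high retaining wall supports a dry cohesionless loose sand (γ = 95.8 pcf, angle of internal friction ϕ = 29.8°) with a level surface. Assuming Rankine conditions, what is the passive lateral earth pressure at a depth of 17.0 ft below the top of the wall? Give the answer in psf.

4850 psf

K_p = (1 + sin φ)/(1 − sin φ) = 2.976.
σ_h = K_p γ z = 2.976 × 95.8 × 17.0 = 4847 psf.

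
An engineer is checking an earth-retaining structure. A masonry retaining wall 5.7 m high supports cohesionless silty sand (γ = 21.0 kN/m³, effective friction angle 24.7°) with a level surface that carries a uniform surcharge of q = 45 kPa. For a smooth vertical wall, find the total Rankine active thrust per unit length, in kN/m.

K_a = tan²(45° − φ/2) = 0.4106.
Soil triangle: ½ K_a γ H² = 0.5×0.4106×21.0×5.7² = 140.1 kN/m.
Surcharge rectangle: K_a q H = 0.4106×45×5.7 = 105.3 kN/m.
Total = 140.1 + 105.3 = 245.4 kN/m.

245 kN/m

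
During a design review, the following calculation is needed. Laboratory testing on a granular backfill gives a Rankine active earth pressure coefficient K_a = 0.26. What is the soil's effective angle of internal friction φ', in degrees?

K_a = tan²(45° − φ/2) ⇒ 45° − φ/2 = arctan(√0.26) = 27.02°.
φ = 2(45° − 27.02°) = 35.97°.

36.0°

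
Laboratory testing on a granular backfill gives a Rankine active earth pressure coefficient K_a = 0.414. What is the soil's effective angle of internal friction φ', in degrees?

K_a = tan²(45° − φ/2) ⇒ 45° − φ/2 = arctan(√0.414) = 32.76°.
φ = 2(45° − 32.76°) = 24.48°.

24.5°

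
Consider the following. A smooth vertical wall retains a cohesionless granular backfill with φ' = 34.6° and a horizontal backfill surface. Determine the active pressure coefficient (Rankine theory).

0.276

K_a = tan²(45° − φ/2) = tan²(27.70°) = 0.2756.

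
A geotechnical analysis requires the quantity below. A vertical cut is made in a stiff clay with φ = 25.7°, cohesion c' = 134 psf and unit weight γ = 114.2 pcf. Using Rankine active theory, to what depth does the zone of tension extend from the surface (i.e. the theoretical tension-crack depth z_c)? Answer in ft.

3.73 ft

K_a = tan²(45° − 25.7°/2) = 0.3950; √K_a = 0.6285.
The active pressure is zero where K_a γ z = 2c√K_a, so z_c = 2c/(γ√K_a) = 2×134/(114.2×0.6285) = 3.734 ft.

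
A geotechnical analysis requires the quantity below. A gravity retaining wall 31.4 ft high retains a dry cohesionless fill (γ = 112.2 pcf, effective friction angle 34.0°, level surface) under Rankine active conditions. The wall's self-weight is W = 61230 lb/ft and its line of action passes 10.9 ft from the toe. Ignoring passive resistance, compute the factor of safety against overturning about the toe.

K_a = tan²(45° − 34.0°/2) = 0.2827.
P_a = ½K_aγH² = 0.5×0.2827×112.2×31.4² = 15640 lb/ft, acting at H/3 = 10.47 ft above the base.
Overturning moment M_o = P_a × H/3 = 15640 × 10.47 = 163700.
Resisting moment M_r = W × 10.9 = 61230 × 10.9 = 667400.
FS_overturning = M_r/M_o = 667400/163700 = 4.078.

4.08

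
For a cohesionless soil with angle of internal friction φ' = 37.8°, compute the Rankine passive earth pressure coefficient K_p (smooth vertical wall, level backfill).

K_p = (1 + sin φ)/(1 − sin φ) = tan²(45° + 37.8°/2) = 4.167.

4.17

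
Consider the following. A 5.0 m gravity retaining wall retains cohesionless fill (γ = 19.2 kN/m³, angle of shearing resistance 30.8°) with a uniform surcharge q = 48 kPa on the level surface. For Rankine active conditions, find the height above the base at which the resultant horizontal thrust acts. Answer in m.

2.08 m

K_a = 0.3227.
Triangular part P₁ = ½K_aγH² = 77.45 at H/3 = 1.667 m; rectangular part P₂ = K_a q H = 77.45 at H/2 = 2.500 m.
ȳ = (P₁·1.667 + P₂·2.500)/(P₁+P₂) = 2.083 m.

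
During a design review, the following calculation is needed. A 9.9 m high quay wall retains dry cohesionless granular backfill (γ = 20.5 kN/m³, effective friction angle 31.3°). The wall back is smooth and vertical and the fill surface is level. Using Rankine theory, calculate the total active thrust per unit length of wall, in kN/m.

K_a = tan²(45° − φ/2) = 0.3162.
P_a = ½ K_a γ H² = 0.5 × 0.3162 × 20.5 × 9.9² = 317.7 kN/m.

318 kN/m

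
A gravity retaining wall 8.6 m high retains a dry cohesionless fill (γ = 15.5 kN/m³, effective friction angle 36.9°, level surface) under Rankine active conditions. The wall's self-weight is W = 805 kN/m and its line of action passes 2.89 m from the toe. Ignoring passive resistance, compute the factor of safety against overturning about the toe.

5.67

K_a = tan²(45° − 36.9°/2) = 0.2497.
P_a = ½K_aγH² = 0.5×0.2497×15.5×8.6² = 143.1 kN/m, acting at H/3 = 2.867 m above the base.
Overturning moment M_o = P_a × H/3 = 143.1 × 2.867 = 410.2.
Resisting moment M_r = W × 2.89 = 805 × 2.89 = 2326.
FS_overturning = M_r/M_o = 2326/410.2 = 5.671.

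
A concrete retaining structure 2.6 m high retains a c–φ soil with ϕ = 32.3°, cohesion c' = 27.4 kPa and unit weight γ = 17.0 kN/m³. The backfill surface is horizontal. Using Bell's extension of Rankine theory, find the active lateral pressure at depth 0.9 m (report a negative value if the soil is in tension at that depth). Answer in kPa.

-25.5 kPa

K_a = (1 − sin φ)/(1 + sin φ) = 0.3035.
σ_a = K_a γ z − 2c√K_a = 0.3035×17.0×0.9 − 2×27.4×0.5509 = -25.55 kPa.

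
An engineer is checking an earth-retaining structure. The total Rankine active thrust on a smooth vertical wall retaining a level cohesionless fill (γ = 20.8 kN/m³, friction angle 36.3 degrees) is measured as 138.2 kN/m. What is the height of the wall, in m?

K_a = 0.2563. P_a = ½ K_a γ H² ⇒ H = √(2P_a/(K_a γ)).
H = √(2×138.2/(0.2563×20.8)) = 7.201 m.

7.20 m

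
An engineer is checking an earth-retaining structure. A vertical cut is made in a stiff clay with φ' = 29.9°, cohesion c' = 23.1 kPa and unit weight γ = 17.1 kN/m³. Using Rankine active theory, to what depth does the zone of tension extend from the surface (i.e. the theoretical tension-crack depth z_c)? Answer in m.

K_a = tan²(45° − 29.9°/2) = 0.3347; √K_a = 0.5785.
The active pressure is zero where K_a γ z = 2c√K_a, so z_c = 2c/(γ√K_a) = 2×23.1/(17.1×0.5785) = 4.670 m.

4.67 m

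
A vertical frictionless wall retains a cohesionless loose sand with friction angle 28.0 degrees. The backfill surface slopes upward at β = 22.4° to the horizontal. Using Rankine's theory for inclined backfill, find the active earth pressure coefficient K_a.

0.502

K_a = cos β · (cos β − √(cos²β − cos²φ)) / (cos β + √(cos²β − cos²φ)).
cos β = 0.9245, cos φ = 0.8829, √(cos²β − cos²φ) = 0.2742.
K_a = 0.9245 × (0.9245 − 0.2742)/(0.9245 + 0.2742) = 0.5016.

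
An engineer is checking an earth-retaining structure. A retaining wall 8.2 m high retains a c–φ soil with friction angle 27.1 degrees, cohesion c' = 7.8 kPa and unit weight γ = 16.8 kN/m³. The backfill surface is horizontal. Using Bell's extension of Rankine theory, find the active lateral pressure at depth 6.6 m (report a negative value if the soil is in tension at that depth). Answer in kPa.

K_a = (1 − sin φ)/(1 + sin φ) = 0.3741.
σ_a = K_a γ z − 2c√K_a = 0.3741×16.8×6.6 − 2×7.8×0.6116 = 31.93 kPa.

31.9 kPa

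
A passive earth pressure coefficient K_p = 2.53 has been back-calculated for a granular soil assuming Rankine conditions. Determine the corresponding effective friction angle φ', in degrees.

25.7°

K_p = (1+sin φ)/(1−sin φ) ⇒ sin φ = (K_p − 1)/(K_p + 1) = 0.4334.
φ = arcsin(0.4334) = 25.69°.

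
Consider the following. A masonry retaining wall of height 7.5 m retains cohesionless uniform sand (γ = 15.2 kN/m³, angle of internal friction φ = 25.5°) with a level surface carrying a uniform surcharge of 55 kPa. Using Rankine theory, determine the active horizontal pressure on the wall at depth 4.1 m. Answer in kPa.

46.7 kPa

K_a = (1 − sin φ)/(1 + sin φ) = 0.3981.
σ_v = γz + q = 15.2 × 4.1 + 55 = 117.3 kPa.
σ_h = K_a σ_v = 0.3981 × 117.3 = 46.71 kPa.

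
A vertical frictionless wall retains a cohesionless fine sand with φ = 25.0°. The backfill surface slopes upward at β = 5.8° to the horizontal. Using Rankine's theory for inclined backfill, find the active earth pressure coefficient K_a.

K_a = cos β · (cos β − √(cos²β − cos²φ)) / (cos β + √(cos²β − cos²φ)).
cos β = 0.9949, cos φ = 0.9063, √(cos²β − cos²φ) = 0.4104.
K_a = 0.9949 × (0.9949 − 0.4104)/(0.9949 + 0.4104) = 0.4138.

0.414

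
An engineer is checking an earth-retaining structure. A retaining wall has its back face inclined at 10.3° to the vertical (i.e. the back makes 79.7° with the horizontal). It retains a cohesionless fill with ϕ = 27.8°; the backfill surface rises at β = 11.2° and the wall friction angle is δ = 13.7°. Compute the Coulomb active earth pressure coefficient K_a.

K_a = sin²(α+φ) / [sin²α · sin(α−δ) · (1 + √{sin(φ+δ)sin(φ−β) / (sin(α−δ)sin(α+β))})²].
With α = 79.7°, φ = 27.8°, δ = 13.7°, β = 11.2°: K_a = 0.4857.

0.486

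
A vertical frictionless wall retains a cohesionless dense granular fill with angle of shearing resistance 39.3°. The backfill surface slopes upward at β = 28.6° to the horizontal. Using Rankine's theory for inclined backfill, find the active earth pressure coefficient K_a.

0.315

K_a = cos β · (cos β − √(cos²β − cos²φ)) / (cos β + √(cos²β − cos²φ)).
cos β = 0.8780, cos φ = 0.7738, √(cos²β − cos²φ) = 0.4148.
K_a = 0.8780 × (0.8780 − 0.4148)/(0.8780 + 0.4148) = 0.3146.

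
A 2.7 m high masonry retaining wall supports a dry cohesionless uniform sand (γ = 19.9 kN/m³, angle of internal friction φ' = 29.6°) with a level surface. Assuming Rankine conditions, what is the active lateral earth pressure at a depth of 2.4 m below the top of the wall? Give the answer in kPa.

16.2 kPa

K_a = (1 − sin φ)/(1 + sin φ) = 0.3387.
σ_h = K_a γ z = 0.3387 × 19.9 × 2.4 = 16.18 kPa.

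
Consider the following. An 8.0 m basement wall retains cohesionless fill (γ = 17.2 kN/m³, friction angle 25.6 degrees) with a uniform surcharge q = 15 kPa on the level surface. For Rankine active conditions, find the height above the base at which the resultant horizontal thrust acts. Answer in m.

K_a = 0.3966.
Triangular part P₁ = ½K_aγH² = 218.3 at H/3 = 2.667 m; rectangular part P₂ = K_a q H = 47.59 at H/2 = 4.000 m.
ȳ = (P₁·2.667 + P₂·4.000)/(P₁+P₂) = 2.905 m.

2.91 m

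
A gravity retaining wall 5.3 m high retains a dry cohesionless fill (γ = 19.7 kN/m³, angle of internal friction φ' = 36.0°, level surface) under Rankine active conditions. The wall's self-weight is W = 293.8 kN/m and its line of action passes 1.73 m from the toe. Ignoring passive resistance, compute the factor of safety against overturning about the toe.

4.01

K_a = tan²(45° − 36.0°/2) = 0.2596.
P_a = ½K_aγH² = 0.5×0.2596×19.7×5.3² = 71.83 kN/m, acting at H/3 = 1.767 m above the base.
Overturning moment M_o = P_a × H/3 = 71.83 × 1.767 = 126.9.
Resisting moment M_r = W × 1.73 = 293.8 × 1.73 = 508.3.
FS_overturning = M_r/M_o = 508.3/126.9 = 4.005.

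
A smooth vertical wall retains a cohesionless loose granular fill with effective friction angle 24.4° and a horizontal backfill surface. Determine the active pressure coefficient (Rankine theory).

0.415

K_a = (1 − sin φ)/(1 + sin φ) = (1 − sin 24.4°)/(1 + sin 24.4°) = 0.4153.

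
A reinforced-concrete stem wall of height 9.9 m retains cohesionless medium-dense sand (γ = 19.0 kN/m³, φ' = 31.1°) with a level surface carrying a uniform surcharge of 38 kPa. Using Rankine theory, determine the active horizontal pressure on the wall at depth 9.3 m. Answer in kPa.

K_a = (1 − sin φ)/(1 + sin φ) = 0.3188.
σ_v = γz + q = 19.0 × 9.3 + 38 = 214.7 kPa.
σ_h = K_a σ_v = 0.3188 × 214.7 = 68.45 kPa.

68.4 kPa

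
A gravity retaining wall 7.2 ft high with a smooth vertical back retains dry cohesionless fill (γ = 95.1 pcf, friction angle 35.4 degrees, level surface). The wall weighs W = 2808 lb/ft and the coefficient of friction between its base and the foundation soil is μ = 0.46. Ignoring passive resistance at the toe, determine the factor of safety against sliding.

K_a = tan²(45° − 35.4°/2) = 0.2664.
P_a = ½K_aγH² = 0.5×0.2664×95.1×7.2² = 656.7 lb/ft, acting at H/3 = 2.400 ft above the base.
FS_sliding = μW / P_a = 0.46×2808 / 656.7 = 1.967.

1.97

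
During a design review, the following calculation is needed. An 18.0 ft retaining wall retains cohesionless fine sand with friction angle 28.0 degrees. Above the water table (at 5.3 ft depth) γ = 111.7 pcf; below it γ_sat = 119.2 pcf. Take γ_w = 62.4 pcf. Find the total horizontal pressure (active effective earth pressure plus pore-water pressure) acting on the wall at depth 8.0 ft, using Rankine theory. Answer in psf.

K_a = (1 − sin φ)/(1 + sin φ) = 0.3610.
γ' = 119.2 − 62.4 = 56.80 pcf.
Effective vertical stress at 8.0 ft: σ'_v = 111.7×5.3 + 56.80×2.70 = 745.4 psf.
σ'_h = K_a σ'_v = 0.3610 × 745.4 = 269.1 psf; u = γ_w × 2.70 = 168.5 psf.
Total σ_h = 269.1 + 168.5 = 437.6 psf.

438 psf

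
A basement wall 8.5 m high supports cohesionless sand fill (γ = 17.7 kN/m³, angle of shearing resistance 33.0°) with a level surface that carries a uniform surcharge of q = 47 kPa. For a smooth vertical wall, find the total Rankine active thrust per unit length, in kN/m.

306 kN/m

K_a = tan²(45° − φ/2) = 0.2948.
Soil triangle: ½ K_a γ H² = 0.5×0.2948×17.7×8.5² = 188.5 kN/m.
Surcharge rectangle: K_a q H = 0.2948×47×8.5 = 117.8 kN/m.
Total = 188.5 + 117.8 = 306.3 kN/m.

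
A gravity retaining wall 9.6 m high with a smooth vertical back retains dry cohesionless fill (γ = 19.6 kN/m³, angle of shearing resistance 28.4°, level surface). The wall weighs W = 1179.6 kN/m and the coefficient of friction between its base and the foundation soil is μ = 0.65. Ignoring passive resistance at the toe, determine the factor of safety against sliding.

K_a = tan²(45° − 28.4°/2) = 0.3554.
P_a = ½K_aγH² = 0.5×0.3554×19.6×9.6² = 320.9 kN/m, acting at H/3 = 3.200 m above the base.
FS_sliding = μW / P_a = 0.65×1179.6 / 320.9 = 2.389.

2.39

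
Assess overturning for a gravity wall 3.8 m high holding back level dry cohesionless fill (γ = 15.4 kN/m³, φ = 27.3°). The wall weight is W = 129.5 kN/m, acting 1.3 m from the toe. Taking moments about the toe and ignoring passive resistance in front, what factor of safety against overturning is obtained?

K_a = tan²(45° − 27.3°/2) = 0.3711.
P_a = ½K_aγH² = 0.5×0.3711×15.4×3.8² = 41.27 kN/m, acting at H/3 = 1.267 m above the base.
Overturning moment M_o = P_a × H/3 = 41.27 × 1.267 = 52.27.
Resisting moment M_r = W × 1.3 = 129.5 × 1.3 = 168.3.
FS_overturning = M_r/M_o = 168.3/52.27 = 3.221.

3.22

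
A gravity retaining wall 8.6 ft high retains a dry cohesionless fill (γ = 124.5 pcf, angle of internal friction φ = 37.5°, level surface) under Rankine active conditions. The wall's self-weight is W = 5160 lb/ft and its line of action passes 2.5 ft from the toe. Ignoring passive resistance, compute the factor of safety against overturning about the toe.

K_a = tan²(45° − 37.5°/2) = 0.2432.
P_a = ½K_aγH² = 0.5×0.2432×124.5×8.6² = 1120 lb/ft, acting at H/3 = 2.867 ft above the base.
Overturning moment M_o = P_a × H/3 = 1120 × 2.867 = 3210.
Resisting moment M_r = W × 2.5 = 5160 × 2.5 = 12900.
FS_overturning = M_r/M_o = 12900/3210 = 4.019.

4.02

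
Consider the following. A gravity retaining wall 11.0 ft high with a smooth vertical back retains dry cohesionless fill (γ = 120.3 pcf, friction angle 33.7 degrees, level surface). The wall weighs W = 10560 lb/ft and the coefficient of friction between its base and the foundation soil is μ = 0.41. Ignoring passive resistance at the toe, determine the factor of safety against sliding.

2.08

K_a = tan²(45° − 33.7°/2) = 0.2863.
P_a = ½K_aγH² = 0.5×0.2863×120.3×11.0² = 2084 lb/ft, acting at H/3 = 3.667 ft above the base.
FS_sliding = μW / P_a = 0.41×10560 / 2084 = 2.078.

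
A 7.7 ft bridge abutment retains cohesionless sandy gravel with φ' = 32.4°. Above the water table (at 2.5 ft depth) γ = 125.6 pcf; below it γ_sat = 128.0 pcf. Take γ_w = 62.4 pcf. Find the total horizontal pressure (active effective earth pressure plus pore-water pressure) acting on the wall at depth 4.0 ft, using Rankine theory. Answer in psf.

218 psf

K_a = (1 − sin φ)/(1 + sin φ) = 0.3022.
γ' = 128.0 − 62.4 = 65.60 pcf.
Effective vertical stress at 4.0 ft: σ'_v = 125.6×2.5 + 65.60×1.50 = 412.4 psf.
σ'_h = K_a σ'_v = 0.3022 × 412.4 = 124.6 psf; u = γ_w × 1.50 = 93.60 psf.
Total σ_h = 124.6 + 93.60 = 218.2 psf.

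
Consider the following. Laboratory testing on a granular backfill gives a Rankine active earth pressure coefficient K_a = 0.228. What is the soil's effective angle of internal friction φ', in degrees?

K_a = tan²(45° − φ/2) ⇒ 45° − φ/2 = arctan(√0.228) = 25.52°.
φ = 2(45° − 25.52°) = 38.95°.

39.0°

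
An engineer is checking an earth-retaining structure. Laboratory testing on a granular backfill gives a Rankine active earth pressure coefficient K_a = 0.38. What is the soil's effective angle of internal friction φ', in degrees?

26.7°

K_a = tan²(45° − φ/2) ⇒ 45° − φ/2 = arctan(√0.38) = 31.65°.
φ = 2(45° − 31.65°) = 26.70°.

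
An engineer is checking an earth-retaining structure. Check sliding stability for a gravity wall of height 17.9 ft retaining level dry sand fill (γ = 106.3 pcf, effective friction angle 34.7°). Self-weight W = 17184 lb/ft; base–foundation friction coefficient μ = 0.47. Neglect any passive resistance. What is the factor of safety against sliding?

1.73

K_a = tan²(45° − 34.7°/2) = 0.2745.
P_a = ½K_aγH² = 0.5×0.2745×106.3×17.9² = 4674 lb/ft, acting at H/3 = 5.967 ft above the base.
FS_sliding = μW / P_a = 0.47×17184 / 4674 = 1.728.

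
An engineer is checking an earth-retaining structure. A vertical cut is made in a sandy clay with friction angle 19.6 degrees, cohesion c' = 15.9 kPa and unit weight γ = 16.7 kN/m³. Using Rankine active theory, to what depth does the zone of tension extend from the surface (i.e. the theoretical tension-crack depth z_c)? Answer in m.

2.70 m

K_a = tan²(45° − 19.6°/2) = 0.4976; √K_a = 0.7054.
The active pressure is zero where K_a γ z = 2c√K_a, so z_c = 2c/(γ√K_a) = 2×15.9/(16.7×0.7054) = 2.699 m.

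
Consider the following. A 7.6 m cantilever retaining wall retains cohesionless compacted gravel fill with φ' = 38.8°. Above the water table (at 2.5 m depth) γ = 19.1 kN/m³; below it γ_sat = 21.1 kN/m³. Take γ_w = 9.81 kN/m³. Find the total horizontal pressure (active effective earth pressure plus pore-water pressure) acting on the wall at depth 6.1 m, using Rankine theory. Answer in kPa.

55.6 kPa

K_a = (1 − sin φ)/(1 + sin φ) = 0.2296.
γ' = 21.1 − 9.81 = 11.29 kN/m³.
Effective vertical stress at 6.1 m: σ'_v = 19.1×2.5 + 11.29×3.60 = 88.39 kPa.
σ'_h = K_a σ'_v = 0.2296 × 88.39 = 20.29 kPa; u = γ_w × 3.60 = 35.32 kPa.
Total σ_h = 20.29 + 35.32 = 55.61 kPa.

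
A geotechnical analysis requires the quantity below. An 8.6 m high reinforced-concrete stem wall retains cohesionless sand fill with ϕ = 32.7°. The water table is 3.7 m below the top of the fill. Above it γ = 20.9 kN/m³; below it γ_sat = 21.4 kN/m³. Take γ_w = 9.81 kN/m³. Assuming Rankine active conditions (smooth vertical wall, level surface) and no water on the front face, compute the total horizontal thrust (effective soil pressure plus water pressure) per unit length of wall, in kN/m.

K_a = tan²(45° − φ/2) = 0.2985.
γ' = 21.4 − 9.81 = 11.59 kN/m³. Depth below WT = 4.9 m.
σ'_h at WT = K_a γ d_w = 23.08 kPa; at base = 23.08 + K_a γ' × 4.9 = 40.03 kPa.
P₁ (0–3.7 m) = ½×23.08×3.7 = 42.70. P₂ (3.7–8.6 m) = ½(23.08+40.03)×4.9 = 154.6.
P_w = ½ γ_w h₂² = 0.5×9.81×4.9² = 117.8. Total = 42.70+154.6+117.8 = 315.1 kN/m.

315 kN/m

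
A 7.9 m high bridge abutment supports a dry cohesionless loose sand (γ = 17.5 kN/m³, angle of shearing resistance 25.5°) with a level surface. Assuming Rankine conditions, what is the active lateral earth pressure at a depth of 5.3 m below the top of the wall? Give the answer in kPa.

K_a = (1 − sin φ)/(1 + sin φ) = 0.3981.
σ_h = K_a γ z = 0.3981 × 17.5 × 5.3 = 36.92 kPa.

36.9 kPa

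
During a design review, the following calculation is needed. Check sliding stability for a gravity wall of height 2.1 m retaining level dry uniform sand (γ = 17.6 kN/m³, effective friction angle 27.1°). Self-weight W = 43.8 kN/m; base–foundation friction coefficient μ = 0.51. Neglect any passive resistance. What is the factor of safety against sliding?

1.54

K_a = tan²(45° − 27.1°/2) = 0.3741.
P_a = ½K_aγH² = 0.5×0.3741×17.6×2.1² = 14.52 kN/m, acting at H/3 = 0.7000 m above the base.
FS_sliding = μW / P_a = 0.51×43.8 / 14.52 = 1.539.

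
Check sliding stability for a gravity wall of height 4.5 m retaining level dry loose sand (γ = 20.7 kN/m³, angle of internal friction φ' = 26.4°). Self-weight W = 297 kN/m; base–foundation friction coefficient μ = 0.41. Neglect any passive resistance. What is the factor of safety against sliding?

K_a = tan²(45° − 26.4°/2) = 0.3844.
P_a = ½K_aγH² = 0.5×0.3844×20.7×4.5² = 80.57 kN/m, acting at H/3 = 1.500 m above the base.
FS_sliding = μW / P_a = 0.41×297 / 80.57 = 1.511.

1.51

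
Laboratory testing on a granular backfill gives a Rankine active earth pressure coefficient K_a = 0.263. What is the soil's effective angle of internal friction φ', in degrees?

35.7°

K_a = tan²(45° − φ/2) ⇒ 45° − φ/2 = arctan(√0.263) = 27.15°.
φ = 2(45° − 27.15°) = 35.70°.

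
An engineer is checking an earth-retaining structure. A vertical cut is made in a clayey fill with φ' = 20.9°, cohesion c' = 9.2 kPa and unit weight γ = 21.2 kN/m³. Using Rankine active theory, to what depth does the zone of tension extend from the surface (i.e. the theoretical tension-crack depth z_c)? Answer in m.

1.26 m

K_a = tan²(45° − 20.9°/2) = 0.4741; √K_a = 0.6886.
The active pressure is zero where K_a γ z = 2c√K_a, so z_c = 2c/(γ√K_a) = 2×9.2/(21.2×0.6886) = 1.260 m.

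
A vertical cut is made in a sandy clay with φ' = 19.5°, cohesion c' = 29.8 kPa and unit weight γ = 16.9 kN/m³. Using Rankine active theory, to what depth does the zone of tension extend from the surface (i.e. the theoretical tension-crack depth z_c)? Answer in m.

K_a = tan²(45° − 19.5°/2) = 0.4995; √K_a = 0.7067.
The active pressure is zero where K_a γ z = 2c√K_a, so z_c = 2c/(γ√K_a) = 2×29.8/(16.9×0.7067) = 4.990 m.

4.99 m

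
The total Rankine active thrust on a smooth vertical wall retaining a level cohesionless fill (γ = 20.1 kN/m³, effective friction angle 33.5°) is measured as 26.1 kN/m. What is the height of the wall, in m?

3.00 m

K_a = 0.2887. P_a = ½ K_a γ H² ⇒ H = √(2P_a/(K_a γ)).
H = √(2×26.1/(0.2887×20.1)) = 2.999 m.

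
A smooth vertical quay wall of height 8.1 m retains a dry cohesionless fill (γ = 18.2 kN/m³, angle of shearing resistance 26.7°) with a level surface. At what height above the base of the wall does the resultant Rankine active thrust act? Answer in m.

2.70 m

K_a = 0.3800.
The pressure distribution is triangular, so the resultant acts at H/3 above the base = 8.1/3 = 2.700 m.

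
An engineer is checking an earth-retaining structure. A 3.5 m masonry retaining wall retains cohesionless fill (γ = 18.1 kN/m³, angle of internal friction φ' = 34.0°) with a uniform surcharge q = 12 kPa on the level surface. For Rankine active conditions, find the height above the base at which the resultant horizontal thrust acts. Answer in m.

1.33 m

K_a = 0.2827.
Triangular part P₁ = ½K_aγH² = 31.34 at H/3 = 1.167 m; rectangular part P₂ = K_a q H = 11.87 at H/2 = 1.750 m.
ȳ = (P₁·1.167 + P₂·1.750)/(P₁+P₂) = 1.327 m.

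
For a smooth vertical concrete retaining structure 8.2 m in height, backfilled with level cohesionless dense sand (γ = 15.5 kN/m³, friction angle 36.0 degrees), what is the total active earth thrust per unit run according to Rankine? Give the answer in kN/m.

K_a = tan²(45° − φ/2) = 0.2596.
P_a = ½ K_a γ H² = 0.5 × 0.2596 × 15.5 × 8.2² = 135.3 kN/m.

135 kN/m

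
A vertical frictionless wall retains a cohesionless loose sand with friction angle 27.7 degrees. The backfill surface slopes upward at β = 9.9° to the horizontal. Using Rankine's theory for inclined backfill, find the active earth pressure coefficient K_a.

0.385

K_a = cos β · (cos β − √(cos²β − cos²φ)) / (cos β + √(cos²β − cos²φ)).
cos β = 0.9851, cos φ = 0.8854, √(cos²β − cos²φ) = 0.4319.
K_a = 0.9851 × (0.9851 − 0.4319)/(0.9851 + 0.4319) = 0.3846.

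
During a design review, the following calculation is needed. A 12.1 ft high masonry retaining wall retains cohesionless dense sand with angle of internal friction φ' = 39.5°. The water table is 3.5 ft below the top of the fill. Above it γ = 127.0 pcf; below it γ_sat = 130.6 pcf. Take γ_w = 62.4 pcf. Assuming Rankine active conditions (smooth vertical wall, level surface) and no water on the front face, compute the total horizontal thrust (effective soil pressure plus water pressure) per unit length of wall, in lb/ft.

3890 lb/ft

K_a = tan²(45° − φ/2) = 0.2224.
γ' = 130.6 − 62.4 = 68.20 pcf. Depth below WT = 8.6 ft.
σ'_h at WT = K_a γ d_w = 98.87 psf; at base = 98.87 + K_a γ' × 8.6 = 229.3 psf.
P₁ (0–3.5 ft) = ½×98.87×3.5 = 173.0. P₂ (3.5–12.1 ft) = ½(98.87+229.3)×8.6 = 1411.
P_w = ½ γ_w h₂² = 0.5×62.4×8.6² = 2308. Total = 173.0+1411+2308 = 3892 lb/ft.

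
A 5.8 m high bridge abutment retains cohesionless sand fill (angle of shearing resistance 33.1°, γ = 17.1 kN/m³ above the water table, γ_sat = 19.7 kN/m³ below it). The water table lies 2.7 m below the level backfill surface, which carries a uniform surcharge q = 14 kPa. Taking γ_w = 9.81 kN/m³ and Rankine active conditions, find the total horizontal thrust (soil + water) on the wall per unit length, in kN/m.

K_a = tan²(45° − φ/2) = 0.2936.
γ' = 19.7 − 9.81 = 9.890 kN/m³. h₂ = H − d_w = 3.1 m.
σ'_h: at surface K_a·q = 4.110; at WT K_a(q+γd_w) = 17.66; at base K_a(q+γd_w+γ'h₂) = 26.67 kPa.
P₁ = ½(4.110+17.66)×2.7 = 29.40; P₂ = ½(17.66+26.67)×3.1 = 68.71; P_w = ½γ_w h₂² = 47.14.
Total = 29.40+68.71+47.14 = 145.2 kN/m.

145 kN/m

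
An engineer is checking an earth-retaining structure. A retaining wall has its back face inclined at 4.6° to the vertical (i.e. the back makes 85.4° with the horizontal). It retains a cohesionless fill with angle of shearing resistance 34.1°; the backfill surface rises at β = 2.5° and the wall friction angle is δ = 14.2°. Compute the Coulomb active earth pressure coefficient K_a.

0.298

K_a = sin²(α+φ) / [sin²α · sin(α−δ) · (1 + √{sin(φ+δ)sin(φ−β) / (sin(α−δ)sin(α+β))})²].
With α = 85.4°, φ = 34.1°, δ = 14.2°, β = 2.5°: K_a = 0.2983.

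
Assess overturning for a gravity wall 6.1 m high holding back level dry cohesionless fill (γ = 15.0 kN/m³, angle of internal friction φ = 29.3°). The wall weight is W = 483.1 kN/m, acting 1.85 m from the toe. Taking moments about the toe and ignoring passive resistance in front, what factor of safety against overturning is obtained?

4.59

K_a = tan²(45° − 29.3°/2) = 0.3428.
P_a = ½K_aγH² = 0.5×0.3428×15.0×6.1² = 95.68 kN/m, acting at H/3 = 2.033 m above the base.
Overturning moment M_o = P_a × H/3 = 95.68 × 2.033 = 194.5.
Resisting moment M_r = W × 1.85 = 483.1 × 1.85 = 893.7.
FS_overturning = M_r/M_o = 893.7/194.5 = 4.594.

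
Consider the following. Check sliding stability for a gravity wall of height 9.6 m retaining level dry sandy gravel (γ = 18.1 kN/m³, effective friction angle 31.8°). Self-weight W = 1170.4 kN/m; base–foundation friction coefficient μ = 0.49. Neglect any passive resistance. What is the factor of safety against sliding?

K_a = tan²(45° − 31.8°/2) = 0.3098.
P_a = ½K_aγH² = 0.5×0.3098×18.1×9.6² = 258.4 kN/m, acting at H/3 = 3.200 m above the base.
FS_sliding = μW / P_a = 0.49×1170.4 / 258.4 = 2.220.

2.22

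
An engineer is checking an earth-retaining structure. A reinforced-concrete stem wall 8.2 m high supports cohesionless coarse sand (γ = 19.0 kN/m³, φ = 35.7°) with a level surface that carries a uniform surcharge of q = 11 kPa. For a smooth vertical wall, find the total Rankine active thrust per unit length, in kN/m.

K_a = tan²(45° − φ/2) = 0.2630.
Soil triangle: ½ K_a γ H² = 0.5×0.2630×19.0×8.2² = 168.0 kN/m.
Surcharge rectangle: K_a q H = 0.2630×11×8.2 = 23.72 kN/m.
Total = 168.0 + 23.72 = 191.7 kN/m.

192 kN/m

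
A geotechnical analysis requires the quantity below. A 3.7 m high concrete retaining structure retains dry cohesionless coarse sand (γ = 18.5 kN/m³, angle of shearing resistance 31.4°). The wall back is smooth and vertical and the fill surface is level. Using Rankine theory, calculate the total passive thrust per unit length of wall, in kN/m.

K_p = tan²(45° + φ/2) = 3.175.
P_p = ½ K_p γ H² = 0.5 × 3.175 × 18.5 × 3.7² = 402.1 kN/m.

402 kN/m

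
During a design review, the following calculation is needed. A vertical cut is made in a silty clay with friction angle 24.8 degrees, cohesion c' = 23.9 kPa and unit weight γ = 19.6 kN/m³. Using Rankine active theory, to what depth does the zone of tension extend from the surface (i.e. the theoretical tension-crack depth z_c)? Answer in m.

3.81 m

K_a = tan²(45° − 24.8°/2) = 0.4090; √K_a = 0.6395.
The active pressure is zero where K_a γ z = 2c√K_a, so z_c = 2c/(γ√K_a) = 2×23.9/(19.6×0.6395) = 3.813 m.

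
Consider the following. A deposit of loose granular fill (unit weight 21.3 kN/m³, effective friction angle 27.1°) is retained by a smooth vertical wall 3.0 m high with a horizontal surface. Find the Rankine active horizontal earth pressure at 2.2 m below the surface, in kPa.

17.5 kPa

K_a = (1 − sin φ)/(1 + sin φ) = 0.3741.
σ_h = K_a γ z = 0.3741 × 21.3 × 2.2 = 17.53 kPa.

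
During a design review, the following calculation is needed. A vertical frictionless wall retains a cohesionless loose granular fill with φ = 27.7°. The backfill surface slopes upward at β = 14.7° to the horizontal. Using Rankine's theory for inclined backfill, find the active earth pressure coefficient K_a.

K_a = cos β · (cos β − √(cos²β − cos²φ)) / (cos β + √(cos²β − cos²φ)).
cos β = 0.9673, cos φ = 0.8854, √(cos²β − cos²φ) = 0.3895.
K_a = 0.9673 × (0.9673 − 0.3895)/(0.9673 + 0.3895) = 0.4119.

0.412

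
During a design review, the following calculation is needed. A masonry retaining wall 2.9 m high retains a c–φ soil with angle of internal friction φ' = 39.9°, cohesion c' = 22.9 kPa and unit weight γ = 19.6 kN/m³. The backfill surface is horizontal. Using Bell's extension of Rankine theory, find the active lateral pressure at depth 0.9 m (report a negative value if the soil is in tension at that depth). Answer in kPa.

K_a = (1 − sin φ)/(1 + sin φ) = 0.2184.
σ_a = K_a γ z − 2c√K_a = 0.2184×19.6×0.9 − 2×22.9×0.4674 = -17.55 kPa.

-17.6 kPa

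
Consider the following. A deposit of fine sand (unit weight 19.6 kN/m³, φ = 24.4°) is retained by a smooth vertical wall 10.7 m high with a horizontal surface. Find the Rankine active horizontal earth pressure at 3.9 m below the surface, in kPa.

K_a = (1 − sin φ)/(1 + sin φ) = 0.4153.
σ_h = K_a γ z = 0.4153 × 19.6 × 3.9 = 31.75 kPa.

31.7 kPa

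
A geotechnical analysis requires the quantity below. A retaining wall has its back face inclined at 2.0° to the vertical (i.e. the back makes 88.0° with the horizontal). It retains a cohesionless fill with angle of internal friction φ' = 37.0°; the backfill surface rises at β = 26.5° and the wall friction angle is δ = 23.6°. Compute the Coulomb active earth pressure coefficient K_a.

K_a = sin²(α+φ) / [sin²α · sin(α−δ) · (1 + √{sin(φ+δ)sin(φ−β) / (sin(α−δ)sin(α+β))})²].
With α = 88.0°, φ = 37.0°, δ = 23.6°, β = 26.5°: K_a = 0.3593.

0.359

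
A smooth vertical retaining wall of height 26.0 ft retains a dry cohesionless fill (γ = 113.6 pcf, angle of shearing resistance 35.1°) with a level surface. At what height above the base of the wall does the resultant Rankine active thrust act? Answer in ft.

K_a = 0.2698.
The pressure distribution is triangular, so the resultant acts at H/3 above the base = 26.0/3 = 8.667 ft.

8.67 ft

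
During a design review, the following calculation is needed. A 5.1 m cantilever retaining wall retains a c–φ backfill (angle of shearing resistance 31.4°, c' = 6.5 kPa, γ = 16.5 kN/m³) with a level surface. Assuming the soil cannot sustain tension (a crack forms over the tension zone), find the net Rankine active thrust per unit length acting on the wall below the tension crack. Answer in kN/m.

35.5 kN/m

K_a = 0.3149; √K_a = 0.5612.
Tension-crack depth z_c = 2c/(γ√K_a) = 2×6.5/(16.5×0.5612) = 1.404 m.
σ_a at base = K_a γ H − 2c√K_a = 0.3149×16.5×5.1 − 2×6.5×0.5612 = 19.20 kPa.
P_a = ½ × 19.20 × (H − z_c) = 0.5×19.20×3.696 = 35.49 kN/m.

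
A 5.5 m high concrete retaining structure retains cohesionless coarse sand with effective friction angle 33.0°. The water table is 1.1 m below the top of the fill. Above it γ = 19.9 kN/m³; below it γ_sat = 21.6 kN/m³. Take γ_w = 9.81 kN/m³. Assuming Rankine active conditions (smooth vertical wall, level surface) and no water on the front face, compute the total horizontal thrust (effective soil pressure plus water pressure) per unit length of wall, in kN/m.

161 kN/m

K_a = tan²(45° − φ/2) = 0.2948.
γ' = 21.6 − 9.81 = 11.79 kN/m³. Depth below WT = 4.4 m.
σ'_h at WT = K_a γ d_w = 6.453 kPa; at base = 6.453 + K_a γ' × 4.4 = 21.75 kPa.
P₁ (0–1.1 m) = ½×6.453×1.1 = 3.549. P₂ (1.1–5.5 m) = ½(6.453+21.75)×4.4 = 62.04.
P_w = ½ γ_w h₂² = 0.5×9.81×4.4² = 94.96. Total = 3.549+62.04+94.96 = 160.5 kN/m.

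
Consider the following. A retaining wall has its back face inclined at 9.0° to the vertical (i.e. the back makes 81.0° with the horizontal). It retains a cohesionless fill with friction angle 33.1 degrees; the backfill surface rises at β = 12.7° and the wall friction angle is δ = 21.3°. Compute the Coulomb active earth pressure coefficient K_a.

K_a = sin²(α+φ) / [sin²α · sin(α−δ) · (1 + √{sin(φ+δ)sin(φ−β) / (sin(α−δ)sin(α+β))})²].
With α = 81.0°, φ = 33.1°, δ = 21.3°, β = 12.7°: K_a = 0.3996.

0.400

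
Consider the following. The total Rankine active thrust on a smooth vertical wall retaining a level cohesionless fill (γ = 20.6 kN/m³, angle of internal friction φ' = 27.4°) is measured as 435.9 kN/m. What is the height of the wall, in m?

K_a = 0.3697. P_a = ½ K_a γ H² ⇒ H = √(2P_a/(K_a γ)).
H = √(2×435.9/(0.3697×20.6)) = 10.70 m.

10.7 m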